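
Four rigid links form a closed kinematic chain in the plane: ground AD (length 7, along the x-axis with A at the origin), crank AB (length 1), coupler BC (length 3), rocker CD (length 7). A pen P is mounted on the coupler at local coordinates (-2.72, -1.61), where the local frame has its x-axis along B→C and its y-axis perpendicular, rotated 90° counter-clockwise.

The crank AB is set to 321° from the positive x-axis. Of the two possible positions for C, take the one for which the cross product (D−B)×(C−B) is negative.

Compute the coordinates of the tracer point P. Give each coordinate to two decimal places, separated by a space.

-1.04 1.96

A=(0,0), D=(7.00,0)
B = A + 1.00·(cos321°, sin321°) = (0.7771, -0.6293)
|BD| = 6.2546
circle(B,3.00) ∩ circle(D,7.00): a=-0.0704, h=2.9992
  candidates: C₊=(0.4054,2.3476) cross=18.759; C₋=(1.0089,-3.6204) cross=-18.759
  mode - wants cross < 0 → take C=(1.0089,-3.6204) (cross=-18.759)
ex = (C−B)/|BC| = (0.0773,-0.9970); ey = (0.9970,0.0773)
P = B + -2.72·ex + -1.61·ey = (-1.0382,1.9582)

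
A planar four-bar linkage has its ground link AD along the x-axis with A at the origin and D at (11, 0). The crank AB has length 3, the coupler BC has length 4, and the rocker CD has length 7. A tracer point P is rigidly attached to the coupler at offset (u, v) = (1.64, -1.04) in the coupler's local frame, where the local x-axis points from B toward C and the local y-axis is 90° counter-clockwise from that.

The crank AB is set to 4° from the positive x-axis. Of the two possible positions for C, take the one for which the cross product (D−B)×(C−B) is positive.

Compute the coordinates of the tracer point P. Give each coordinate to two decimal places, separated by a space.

4.72 1.09

A=(0,0), D=(11.00,0)
B = A + 3.00·(cos4°, sin4°) = (2.9927, 0.2093)
|BD| = 8.0100
circle(B,4.00) ∩ circle(D,7.00): a=1.9451, h=3.4952
  candidates: C₊=(5.0285,3.6525) cross=27.997; C₋=(4.8458,-3.3356) cross=-27.997
  mode + wants cross > 0 → take C=(5.0285,3.6525) (cross=27.997)
ex = (C−B)/|BC| = (0.5089,0.8608); ey = (-0.8608,0.5089)
P = B + 1.64·ex + -1.04·ey = (4.7226,1.0917)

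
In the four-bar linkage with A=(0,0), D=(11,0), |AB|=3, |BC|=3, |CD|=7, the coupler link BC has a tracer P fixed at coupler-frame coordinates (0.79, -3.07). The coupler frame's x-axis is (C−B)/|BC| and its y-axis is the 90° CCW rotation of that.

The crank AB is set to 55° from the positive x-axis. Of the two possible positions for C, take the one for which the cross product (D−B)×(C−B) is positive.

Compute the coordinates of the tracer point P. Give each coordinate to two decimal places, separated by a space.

A=(0,0), D=(11.00,0)
B = A + 3.00·(cos55°, sin55°) = (1.7207, 2.4575)
|BD| = 9.5992
circle(B,3.00) ∩ circle(D,7.00): a=2.7161, h=1.2740
  candidates: C₊=(4.6724,2.9936) cross=12.229; C₋=(4.0201,0.5306) cross=-12.229
  mode + wants cross > 0 → take C=(4.6724,2.9936) (cross=12.229)
ex = (C−B)/|BC| = (0.9839,0.1787); ey = (-0.1787,0.9839)
P = B + 0.79·ex + -3.07·ey = (3.0467,-0.4219)

3.05 -0.42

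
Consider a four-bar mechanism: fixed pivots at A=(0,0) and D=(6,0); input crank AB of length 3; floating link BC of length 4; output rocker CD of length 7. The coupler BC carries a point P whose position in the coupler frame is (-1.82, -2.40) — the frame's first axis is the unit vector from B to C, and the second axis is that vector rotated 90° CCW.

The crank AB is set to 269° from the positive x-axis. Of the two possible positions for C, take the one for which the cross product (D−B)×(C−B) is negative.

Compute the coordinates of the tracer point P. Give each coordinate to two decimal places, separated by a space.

A=(0,0), D=(6.00,0)
B = A + 3.00·(cos269°, sin269°) = (-0.0524, -2.9995)
|BD| = 6.7549
circle(B,4.00) ∩ circle(D,7.00): a=0.9348, h=3.8892
  candidates: C₊=(-0.9419,0.9003) cross=26.271; C₋=(2.5122,-6.0692) cross=-26.271
  mode - wants cross < 0 → take C=(2.5122,-6.0692) (cross=-26.271)
ex = (C−B)/|BC| = (0.6411,-0.7674); ey = (0.7674,0.6411)
P = B + -1.82·ex + -2.40·ey = (-3.0610,-3.1416)

-3.06 -3.14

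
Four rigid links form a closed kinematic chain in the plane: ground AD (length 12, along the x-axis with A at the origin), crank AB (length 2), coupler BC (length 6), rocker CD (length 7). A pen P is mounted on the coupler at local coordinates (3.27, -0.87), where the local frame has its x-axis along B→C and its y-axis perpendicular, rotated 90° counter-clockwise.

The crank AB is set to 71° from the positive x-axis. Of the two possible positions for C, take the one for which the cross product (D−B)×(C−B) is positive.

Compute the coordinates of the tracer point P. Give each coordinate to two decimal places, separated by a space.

4.02 2.23

A=(0,0), D=(12.00,0)
B = A + 2.00·(cos71°, sin71°) = (0.6511, 1.8910)
|BD| = 11.5053
circle(B,6.00) ∩ circle(D,7.00): a=5.1877, h=3.0146
  candidates: C₊=(6.2638,4.0119) cross=34.684; C₋=(5.2728,-1.9352) cross=-34.684
  mode + wants cross > 0 → take C=(6.2638,4.0119) (cross=34.684)
ex = (C−B)/|BC| = (0.9354,0.3535); ey = (-0.3535,0.9354)
P = B + 3.27·ex + -0.87·ey = (4.0176,2.2331)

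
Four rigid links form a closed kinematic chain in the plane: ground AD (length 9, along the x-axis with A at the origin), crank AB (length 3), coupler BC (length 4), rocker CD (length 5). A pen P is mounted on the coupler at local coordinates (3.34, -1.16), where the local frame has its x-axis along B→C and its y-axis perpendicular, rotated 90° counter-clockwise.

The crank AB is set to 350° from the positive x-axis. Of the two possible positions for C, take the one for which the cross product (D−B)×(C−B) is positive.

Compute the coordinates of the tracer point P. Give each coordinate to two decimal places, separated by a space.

5.63 1.79

A=(0,0), D=(9.00,0)
B = A + 3.00·(cos350°, sin350°) = (2.9544, -0.5209)
|BD| = 6.0680
circle(B,4.00) ∩ circle(D,5.00): a=2.2924, h=3.2779
  candidates: C₊=(4.9569,2.9417) cross=19.891; C₋=(5.5198,-3.5900) cross=-19.891
  mode + wants cross > 0 → take C=(4.9569,2.9417) (cross=19.891)
ex = (C−B)/|BC| = (0.5006,0.8657); ey = (-0.8657,0.5006)
P = B + 3.34·ex + -1.16·ey = (5.6307,1.7896)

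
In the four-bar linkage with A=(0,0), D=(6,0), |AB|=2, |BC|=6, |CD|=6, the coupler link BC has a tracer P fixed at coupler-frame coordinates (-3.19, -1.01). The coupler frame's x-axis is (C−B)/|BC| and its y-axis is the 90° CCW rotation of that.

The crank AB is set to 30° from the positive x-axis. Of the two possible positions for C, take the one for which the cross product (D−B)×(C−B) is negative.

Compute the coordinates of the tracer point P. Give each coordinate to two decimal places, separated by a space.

A=(0,0), D=(6.00,0)
B = A + 2.00·(cos30°, sin30°) = (1.7321, 1.0000)
|BD| = 4.3835
circle(B,6.00) ∩ circle(D,6.00): a=2.1918, h=5.5854
  candidates: C₊=(5.1402,5.9381) cross=24.484; C₋=(2.5919,-4.9381) cross=-24.484
  mode - wants cross < 0 → take C=(2.5919,-4.9381) (cross=-24.484)
ex = (C−B)/|BC| = (0.1433,-0.9897); ey = (0.9897,0.1433)
P = B + -3.19·ex + -1.01·ey = (0.2753,4.0123)

0.28 4.01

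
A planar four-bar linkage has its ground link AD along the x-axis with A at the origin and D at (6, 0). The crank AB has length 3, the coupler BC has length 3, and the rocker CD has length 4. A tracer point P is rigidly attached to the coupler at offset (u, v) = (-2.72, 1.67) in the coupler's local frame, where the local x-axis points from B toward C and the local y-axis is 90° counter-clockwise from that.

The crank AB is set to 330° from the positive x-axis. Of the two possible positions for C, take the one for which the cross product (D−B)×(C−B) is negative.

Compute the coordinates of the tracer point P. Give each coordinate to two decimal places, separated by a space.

2.04 1.64

A=(0,0), D=(6.00,0)
B = A + 3.00·(cos330°, sin330°) = (2.5981, -1.5000)
|BD| = 3.7179
circle(B,3.00) ∩ circle(D,4.00): a=0.9176, h=2.8562
  candidates: C₊=(2.2853,1.4837) cross=10.619; C₋=(4.5900,-3.7433) cross=-10.619
  mode - wants cross < 0 → take C=(4.5900,-3.7433) (cross=-10.619)
ex = (C−B)/|BC| = (0.6640,-0.7478); ey = (0.7478,0.6640)
P = B + -2.72·ex + 1.67·ey = (2.0408,1.6427)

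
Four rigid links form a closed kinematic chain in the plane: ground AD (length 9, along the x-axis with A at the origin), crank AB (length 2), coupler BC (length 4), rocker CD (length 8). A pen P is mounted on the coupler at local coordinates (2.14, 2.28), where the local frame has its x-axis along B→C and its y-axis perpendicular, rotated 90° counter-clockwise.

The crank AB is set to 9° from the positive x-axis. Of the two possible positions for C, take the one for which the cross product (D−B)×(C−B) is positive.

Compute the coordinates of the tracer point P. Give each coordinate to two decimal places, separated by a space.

-0.15 2.61

A=(0,0), D=(9.00,0)
B = A + 2.00·(cos9°, sin9°) = (1.9754, 0.3129)
|BD| = 7.0316
circle(B,4.00) ∩ circle(D,8.00): a=0.1026, h=3.9987
  candidates: C₊=(2.2558,4.3030) cross=28.117; C₋=(1.9000,-3.6864) cross=-28.117
  mode + wants cross > 0 → take C=(2.2558,4.3030) (cross=28.117)
ex = (C−B)/|BC| = (0.0701,0.9975); ey = (-0.9975,0.0701)
P = B + 2.14·ex + 2.28·ey = (-0.1490,2.6075)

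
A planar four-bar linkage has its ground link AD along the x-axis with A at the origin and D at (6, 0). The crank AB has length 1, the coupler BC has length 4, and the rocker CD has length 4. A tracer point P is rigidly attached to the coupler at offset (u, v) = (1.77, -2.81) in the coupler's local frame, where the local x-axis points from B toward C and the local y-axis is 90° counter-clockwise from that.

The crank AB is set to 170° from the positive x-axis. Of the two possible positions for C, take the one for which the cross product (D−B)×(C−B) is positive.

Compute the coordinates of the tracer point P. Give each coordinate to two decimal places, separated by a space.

1.89 -1.49

A=(0,0), D=(6.00,0)
B = A + 1.00·(cos170°, sin170°) = (-0.9848, 0.1736)
|BD| = 6.9870
circle(B,4.00) ∩ circle(D,4.00): a=3.4935, h=1.9482
  candidates: C₊=(2.5560,2.0344) cross=13.612; C₋=(2.4592,-1.8608) cross=-13.612
  mode + wants cross > 0 → take C=(2.5560,2.0344) (cross=13.612)
ex = (C−B)/|BC| = (0.8852,0.4652); ey = (-0.4652,0.8852)
P = B + 1.77·ex + -2.81·ey = (1.8892,-1.4904)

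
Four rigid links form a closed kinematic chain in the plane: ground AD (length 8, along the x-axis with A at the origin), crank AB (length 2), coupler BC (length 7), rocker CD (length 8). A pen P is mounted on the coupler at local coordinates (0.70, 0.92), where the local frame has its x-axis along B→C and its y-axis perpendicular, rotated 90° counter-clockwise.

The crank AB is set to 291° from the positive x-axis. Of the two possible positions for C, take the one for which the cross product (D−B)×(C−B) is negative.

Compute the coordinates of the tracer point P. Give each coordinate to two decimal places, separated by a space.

1.87 -1.86

A=(0,0), D=(8.00,0)
B = A + 2.00·(cos291°, sin291°) = (0.7167, -1.8672)
|BD| = 7.5188
circle(B,7.00) ∩ circle(D,8.00): a=2.7619, h=6.4321
  candidates: C₊=(1.7948,5.0493) cross=48.362; C₋=(4.9894,-7.4119) cross=-48.362
  mode - wants cross < 0 → take C=(4.9894,-7.4119) (cross=-48.362)
ex = (C−B)/|BC| = (0.6104,-0.7921); ey = (0.7921,0.6104)
P = B + 0.70·ex + 0.92·ey = (1.8727,-1.8601)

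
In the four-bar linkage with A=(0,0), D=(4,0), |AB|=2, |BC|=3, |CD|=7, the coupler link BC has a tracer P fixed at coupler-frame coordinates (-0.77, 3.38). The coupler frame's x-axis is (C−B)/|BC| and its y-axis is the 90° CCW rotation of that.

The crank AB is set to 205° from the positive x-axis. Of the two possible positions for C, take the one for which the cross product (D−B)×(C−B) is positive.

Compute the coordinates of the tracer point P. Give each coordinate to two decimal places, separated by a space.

A=(0,0), D=(4.00,0)
B = A + 2.00·(cos205°, sin205°) = (-1.8126, -0.8452)
|BD| = 5.8737
circle(B,3.00) ∩ circle(D,7.00): a=-0.4681, h=2.9633
  candidates: C₊=(-2.7023,2.0198) cross=17.405; C₋=(-1.8494,-3.8450) cross=-17.405
  mode + wants cross > 0 → take C=(-2.7023,2.0198) (cross=17.405)
ex = (C−B)/|BC| = (-0.2965,0.9550); ey = (-0.9550,-0.2965)
P = B + -0.77·ex + 3.38·ey = (-4.8122,-2.5829)

-4.81 -2.58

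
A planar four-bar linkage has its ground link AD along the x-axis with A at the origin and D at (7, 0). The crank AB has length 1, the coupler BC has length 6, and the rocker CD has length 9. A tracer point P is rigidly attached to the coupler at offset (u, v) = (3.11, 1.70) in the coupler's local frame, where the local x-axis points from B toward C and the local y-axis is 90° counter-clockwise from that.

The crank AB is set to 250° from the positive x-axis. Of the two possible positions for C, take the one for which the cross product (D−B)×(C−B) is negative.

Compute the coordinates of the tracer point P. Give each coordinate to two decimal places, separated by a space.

A=(0,0), D=(7.00,0)
B = A + 1.00·(cos250°, sin250°) = (-0.3420, -0.9397)
|BD| = 7.4019
circle(B,6.00) ∩ circle(D,9.00): a=0.6612, h=5.9635
  candidates: C₊=(-0.4432,5.0595) cross=44.141; C₋=(1.0709,-6.7710) cross=-44.141
  mode - wants cross < 0 → take C=(1.0709,-6.7710) (cross=-44.141)
ex = (C−B)/|BC| = (0.2355,-0.9719); ey = (0.9719,0.2355)
P = B + 3.11·ex + 1.70·ey = (2.0425,-3.5619)

2.04 -3.56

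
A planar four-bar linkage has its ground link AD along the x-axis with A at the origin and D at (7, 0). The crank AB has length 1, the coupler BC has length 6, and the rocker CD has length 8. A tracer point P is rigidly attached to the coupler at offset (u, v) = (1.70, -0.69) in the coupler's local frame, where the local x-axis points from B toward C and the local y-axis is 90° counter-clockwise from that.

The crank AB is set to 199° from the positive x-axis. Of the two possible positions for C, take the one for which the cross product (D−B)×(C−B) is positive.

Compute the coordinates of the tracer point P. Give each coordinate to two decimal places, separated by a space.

0.27 1.05

A=(0,0), D=(7.00,0)
B = A + 1.00·(cos199°, sin199°) = (-0.9455, -0.3256)
|BD| = 7.9522
circle(B,6.00) ∩ circle(D,8.00): a=2.2156, h=5.5760
  candidates: C₊=(1.0399,5.3364) cross=44.341; C₋=(1.4965,-5.8061) cross=-44.341
  mode + wants cross > 0 → take C=(1.0399,5.3364) (cross=44.341)
ex = (C−B)/|BC| = (0.3309,0.9437); ey = (-0.9437,0.3309)
P = B + 1.70·ex + -0.69·ey = (0.2681,1.0503)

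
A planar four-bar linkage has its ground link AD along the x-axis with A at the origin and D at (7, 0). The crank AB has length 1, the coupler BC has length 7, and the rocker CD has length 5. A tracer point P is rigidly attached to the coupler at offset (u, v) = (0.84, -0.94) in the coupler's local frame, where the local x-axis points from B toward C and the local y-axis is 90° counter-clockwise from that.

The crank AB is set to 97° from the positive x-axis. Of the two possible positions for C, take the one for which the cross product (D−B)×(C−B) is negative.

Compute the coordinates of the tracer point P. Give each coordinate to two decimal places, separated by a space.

-0.28 -0.26

A=(0,0), D=(7.00,0)
B = A + 1.00·(cos97°, sin97°) = (-0.1219, 0.9925)
|BD| = 7.1907
circle(B,7.00) ∩ circle(D,5.00): a=5.2642, h=4.6139
  candidates: C₊=(5.7288,4.8357) cross=33.177; C₋=(4.4550,-4.3039) cross=-33.177
  mode - wants cross < 0 → take C=(4.4550,-4.3039) (cross=-33.177)
ex = (C−B)/|BC| = (0.6538,-0.7566); ey = (0.7566,0.6538)
P = B + 0.84·ex + -0.94·ey = (-0.2839,-0.2576)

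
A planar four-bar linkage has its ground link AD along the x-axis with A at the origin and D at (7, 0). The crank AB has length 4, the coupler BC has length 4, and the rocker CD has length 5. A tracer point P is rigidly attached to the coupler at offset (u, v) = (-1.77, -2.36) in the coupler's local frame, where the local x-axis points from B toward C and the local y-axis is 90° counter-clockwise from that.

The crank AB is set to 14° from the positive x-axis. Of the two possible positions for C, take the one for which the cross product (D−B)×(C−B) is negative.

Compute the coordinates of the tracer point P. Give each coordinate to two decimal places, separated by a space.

2.00 3.24

A=(0,0), D=(7.00,0)
B = A + 4.00·(cos14°, sin14°) = (3.8812, 0.9677)
|BD| = 3.2655
circle(B,4.00) ∩ circle(D,5.00): a=0.2547, h=3.9919
  candidates: C₊=(5.3074,4.7048) cross=13.035; C₋=(2.9415,-2.9204) cross=-13.035
  mode - wants cross < 0 → take C=(2.9415,-2.9204) (cross=-13.035)
ex = (C−B)/|BC| = (-0.2349,-0.9720); ey = (0.9720,-0.2349)
P = B + -1.77·ex + -2.36·ey = (2.0030,3.2426)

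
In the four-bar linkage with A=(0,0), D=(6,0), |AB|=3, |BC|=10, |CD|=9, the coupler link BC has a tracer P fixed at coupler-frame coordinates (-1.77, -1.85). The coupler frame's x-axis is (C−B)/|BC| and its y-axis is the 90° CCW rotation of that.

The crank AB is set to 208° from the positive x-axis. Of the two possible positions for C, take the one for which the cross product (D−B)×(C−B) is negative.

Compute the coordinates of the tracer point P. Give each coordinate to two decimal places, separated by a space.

-5.21 -1.35

A=(0,0), D=(6.00,0)
B = A + 3.00·(cos208°, sin208°) = (-2.6488, -1.4084)
|BD| = 8.7628
circle(B,10.00) ∩ circle(D,9.00): a=5.4655, h=8.3743
  candidates: C₊=(1.3996,7.7354) cross=73.382; C₋=(4.0916,-8.7953) cross=-73.382
  mode - wants cross < 0 → take C=(4.0916,-8.7953) (cross=-73.382)
ex = (C−B)/|BC| = (0.6740,-0.7387); ey = (0.7387,0.6740)
P = B + -1.77·ex + -1.85·ey = (-5.2085,-1.3479)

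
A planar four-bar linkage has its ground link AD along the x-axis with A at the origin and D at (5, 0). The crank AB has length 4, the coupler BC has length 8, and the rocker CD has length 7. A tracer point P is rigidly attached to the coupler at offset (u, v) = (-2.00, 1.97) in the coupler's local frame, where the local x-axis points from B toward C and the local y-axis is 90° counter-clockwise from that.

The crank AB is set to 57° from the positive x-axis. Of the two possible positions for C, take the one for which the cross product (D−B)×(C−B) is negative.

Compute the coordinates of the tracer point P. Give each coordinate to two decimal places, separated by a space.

4.73 4.53

A=(0,0), D=(5.00,0)
B = A + 4.00·(cos57°, sin57°) = (2.1786, 3.3547)
|BD| = 4.3834
circle(B,8.00) ∩ circle(D,7.00): a=3.9027, h=6.9835
  candidates: C₊=(10.0351,4.8629) cross=30.612; C₋=(-0.6539,-4.1271) cross=-30.612
  mode - wants cross < 0 → take C=(-0.6539,-4.1271) (cross=-30.612)
ex = (C−B)/|BC| = (-0.3541,-0.9352); ey = (0.9352,-0.3541)
P = B + -2.00·ex + 1.97·ey = (4.7291,4.5276)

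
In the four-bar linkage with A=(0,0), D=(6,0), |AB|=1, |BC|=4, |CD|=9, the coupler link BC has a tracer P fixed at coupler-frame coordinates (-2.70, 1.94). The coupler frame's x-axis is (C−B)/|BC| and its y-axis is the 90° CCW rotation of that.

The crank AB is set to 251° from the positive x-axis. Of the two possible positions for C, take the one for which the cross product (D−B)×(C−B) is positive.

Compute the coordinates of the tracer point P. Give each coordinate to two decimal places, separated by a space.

-0.27 -4.27

A=(0,0), D=(6.00,0)
B = A + 1.00·(cos251°, sin251°) = (-0.3256, -0.9455)
|BD| = 6.3958
circle(B,4.00) ∩ circle(D,9.00): a=-1.8835, h=3.5288
  candidates: C₊=(-2.7100,2.2661) cross=22.570; C₋=(-1.6667,-4.7140) cross=-22.570
  mode + wants cross > 0 → take C=(-2.7100,2.2661) (cross=22.570)
ex = (C−B)/|BC| = (-0.5961,0.8029); ey = (-0.8029,-0.5961)
P = B + -2.70·ex + 1.94·ey = (-0.2737,-4.2698)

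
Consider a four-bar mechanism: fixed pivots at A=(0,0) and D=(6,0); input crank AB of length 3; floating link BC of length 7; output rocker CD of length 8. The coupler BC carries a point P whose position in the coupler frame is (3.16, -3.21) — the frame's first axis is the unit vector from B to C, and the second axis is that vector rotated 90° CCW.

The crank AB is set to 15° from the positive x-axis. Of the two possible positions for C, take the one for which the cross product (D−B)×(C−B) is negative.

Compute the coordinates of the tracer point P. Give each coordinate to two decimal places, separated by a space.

A=(0,0), D=(6.00,0)
B = A + 3.00·(cos15°, sin15°) = (2.8978, 0.7765)
|BD| = 3.1979
circle(B,7.00) ∩ circle(D,8.00): a=-0.7463, h=6.9601
  candidates: C₊=(3.8637,7.7095) cross=22.258; C₋=(0.4839,-5.7942) cross=-22.258
  mode - wants cross < 0 → take C=(0.4839,-5.7942) (cross=-22.258)
ex = (C−B)/|BC| = (-0.3448,-0.9387); ey = (0.9387,-0.3448)
P = B + 3.16·ex + -3.21·ey = (-1.2050,-1.0828)

-1.21 -1.08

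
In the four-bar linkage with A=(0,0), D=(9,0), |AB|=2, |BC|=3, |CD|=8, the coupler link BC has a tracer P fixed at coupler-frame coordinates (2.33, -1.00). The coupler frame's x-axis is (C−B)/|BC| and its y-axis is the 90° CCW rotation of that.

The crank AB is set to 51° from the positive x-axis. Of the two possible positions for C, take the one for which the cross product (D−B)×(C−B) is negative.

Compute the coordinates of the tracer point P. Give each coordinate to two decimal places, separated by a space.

0.16 -0.73

A=(0,0), D=(9.00,0)
B = A + 2.00·(cos51°, sin51°) = (1.2586, 1.5543)
|BD| = 7.8959
circle(B,3.00) ∩ circle(D,8.00): a=0.4651, h=2.9637
  candidates: C₊=(2.2980,4.3685) cross=23.401; C₋=(1.1312,-1.4430) cross=-23.401
  mode - wants cross < 0 → take C=(1.1312,-1.4430) (cross=-23.401)
ex = (C−B)/|BC| = (-0.0425,-0.9991); ey = (0.9991,-0.0425)
P = B + 2.33·ex + -1.00·ey = (0.1606,-0.7311)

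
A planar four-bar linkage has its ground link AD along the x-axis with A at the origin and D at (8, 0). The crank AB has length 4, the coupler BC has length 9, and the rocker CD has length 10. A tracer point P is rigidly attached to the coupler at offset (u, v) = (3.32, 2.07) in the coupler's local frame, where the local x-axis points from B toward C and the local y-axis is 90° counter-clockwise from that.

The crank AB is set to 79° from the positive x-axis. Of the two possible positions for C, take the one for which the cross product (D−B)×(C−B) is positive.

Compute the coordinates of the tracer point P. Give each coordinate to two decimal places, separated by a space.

1.83 7.69

A=(0,0), D=(8.00,0)
B = A + 4.00·(cos79°, sin79°) = (0.7632, 3.9265)
|BD| = 8.2334
circle(B,9.00) ∩ circle(D,10.00): a=2.9628, h=8.4983
  candidates: C₊=(7.4203,9.9832) cross=69.970; C₋=(-0.6854,-4.9561) cross=-69.970
  mode + wants cross > 0 → take C=(7.4203,9.9832) (cross=69.970)
ex = (C−B)/|BC| = (0.7397,0.6730); ey = (-0.6730,0.7397)
P = B + 3.32·ex + 2.07·ey = (1.8259,7.6919)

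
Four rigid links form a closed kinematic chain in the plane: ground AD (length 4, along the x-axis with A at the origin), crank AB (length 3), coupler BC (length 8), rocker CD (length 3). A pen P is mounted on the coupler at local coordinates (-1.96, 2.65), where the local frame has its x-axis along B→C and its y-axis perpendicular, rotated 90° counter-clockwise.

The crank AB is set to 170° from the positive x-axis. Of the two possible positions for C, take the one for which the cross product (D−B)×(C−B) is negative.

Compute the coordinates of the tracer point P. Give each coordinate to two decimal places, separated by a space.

A=(0,0), D=(4.00,0)
B = A + 3.00·(cos170°, sin170°) = (-2.9544, 0.5209)
|BD| = 6.9739
circle(B,8.00) ∩ circle(D,3.00): a=7.4302, h=2.9651
  candidates: C₊=(4.6765,2.9227) cross=20.678; C₋=(4.2336,-2.9909) cross=-20.678
  mode - wants cross < 0 → take C=(4.2336,-2.9909) (cross=-20.678)
ex = (C−B)/|BC| = (0.8985,-0.4390); ey = (0.4390,0.8985)
P = B + -1.96·ex + 2.65·ey = (-3.5522,3.7624)

-3.55 3.76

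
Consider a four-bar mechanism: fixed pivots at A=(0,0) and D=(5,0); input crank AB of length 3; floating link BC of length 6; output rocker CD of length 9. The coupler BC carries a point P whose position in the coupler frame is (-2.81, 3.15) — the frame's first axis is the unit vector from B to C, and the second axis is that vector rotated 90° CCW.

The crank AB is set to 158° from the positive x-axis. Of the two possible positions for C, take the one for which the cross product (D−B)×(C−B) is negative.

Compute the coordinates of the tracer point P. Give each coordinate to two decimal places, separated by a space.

0.27 4.04

A=(0,0), D=(5.00,0)
B = A + 3.00·(cos158°, sin158°) = (-2.7816, 1.1238)
|BD| = 7.8623
circle(B,6.00) ∩ circle(D,9.00): a=1.0694, h=5.9039
  candidates: C₊=(-0.8793,6.8143) cross=46.418; C₋=(-2.5671,-4.8723) cross=-46.418
  mode - wants cross < 0 → take C=(-2.5671,-4.8723) (cross=-46.418)
ex = (C−B)/|BC| = (0.0358,-0.9994); ey = (0.9994,0.0358)
P = B + -2.81·ex + 3.15·ey = (0.2660,4.0446)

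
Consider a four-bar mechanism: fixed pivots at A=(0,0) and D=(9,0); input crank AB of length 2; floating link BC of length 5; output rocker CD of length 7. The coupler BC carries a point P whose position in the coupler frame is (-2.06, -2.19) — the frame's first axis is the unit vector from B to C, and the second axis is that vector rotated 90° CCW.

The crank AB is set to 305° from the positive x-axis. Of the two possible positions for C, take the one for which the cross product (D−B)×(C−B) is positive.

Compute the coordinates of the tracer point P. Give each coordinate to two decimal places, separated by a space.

A=(0,0), D=(9.00,0)
B = A + 2.00·(cos305°, sin305°) = (1.1472, -1.6383)
|BD| = 8.0219
circle(B,5.00) ∩ circle(D,7.00): a=2.5151, h=4.3214
  candidates: C₊=(2.7267,3.1057) cross=34.666; C₋=(4.4918,-5.3550) cross=-34.666
  mode + wants cross > 0 → take C=(2.7267,3.1057) (cross=34.666)
ex = (C−B)/|BC| = (0.3159,0.9488); ey = (-0.9488,0.3159)
P = B + -2.06·ex + -2.19·ey = (2.5743,-4.2846)

2.57 -4.28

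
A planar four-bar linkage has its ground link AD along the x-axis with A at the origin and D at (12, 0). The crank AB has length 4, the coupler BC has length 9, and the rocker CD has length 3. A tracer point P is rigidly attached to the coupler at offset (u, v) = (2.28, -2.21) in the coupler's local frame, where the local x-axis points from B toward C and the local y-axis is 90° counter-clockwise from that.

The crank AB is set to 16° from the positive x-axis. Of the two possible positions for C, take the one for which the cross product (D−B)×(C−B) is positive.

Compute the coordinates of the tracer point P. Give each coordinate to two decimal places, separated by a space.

A=(0,0), D=(12.00,0)
B = A + 4.00·(cos16°, sin16°) = (3.8450, 1.1025)
|BD| = 8.2291
circle(B,9.00) ∩ circle(D,3.00): a=8.4893, h=2.9887
  candidates: C₊=(12.6582,2.9269) cross=24.594; C₋=(11.8573,-2.9966) cross=-24.594
  mode + wants cross > 0 → take C=(12.6582,2.9269) (cross=24.594)
ex = (C−B)/|BC| = (0.9792,0.2027); ey = (-0.2027,0.9792)
P = B + 2.28·ex + -2.21·ey = (6.5257,-0.5994)

6.53 -0.60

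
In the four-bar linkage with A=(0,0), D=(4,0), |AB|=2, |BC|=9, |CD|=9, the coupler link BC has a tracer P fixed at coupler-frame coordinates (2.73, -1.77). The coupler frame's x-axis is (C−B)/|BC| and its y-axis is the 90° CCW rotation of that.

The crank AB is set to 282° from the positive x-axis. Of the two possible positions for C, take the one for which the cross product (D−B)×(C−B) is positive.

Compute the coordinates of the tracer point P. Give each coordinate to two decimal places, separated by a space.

1.39 1.15

A=(0,0), D=(4.00,0)
B = A + 2.00·(cos282°, sin282°) = (0.4158, -1.9563)
|BD| = 4.0833
circle(B,9.00) ∩ circle(D,9.00): a=2.0417, h=8.7654
  candidates: C₊=(-1.9915,6.7158) cross=35.792; C₋=(6.4074,-8.6721) cross=-35.792
  mode + wants cross > 0 → take C=(-1.9915,6.7158) (cross=35.792)
ex = (C−B)/|BC| = (-0.2675,0.9636); ey = (-0.9636,-0.2675)
P = B + 2.73·ex + -1.77·ey = (1.3911,1.1477)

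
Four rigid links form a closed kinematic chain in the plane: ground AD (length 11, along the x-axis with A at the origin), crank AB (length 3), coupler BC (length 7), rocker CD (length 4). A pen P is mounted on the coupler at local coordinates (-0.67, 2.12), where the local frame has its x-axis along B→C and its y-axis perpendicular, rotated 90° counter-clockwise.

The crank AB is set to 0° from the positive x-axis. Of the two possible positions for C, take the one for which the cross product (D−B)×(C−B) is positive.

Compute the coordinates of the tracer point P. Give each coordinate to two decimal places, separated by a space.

1.36 1.50

A=(0,0), D=(11.00,0)
B = A + 3.00·(cos0°, sin0°) = (3.0000, 0.0000)
|BD| = 8.0000
circle(B,7.00) ∩ circle(D,4.00): a=6.0625, h=3.4994
  candidates: C₊=(9.0625,3.4994) cross=27.996; C₋=(9.0625,-3.4994) cross=-27.996
  mode + wants cross > 0 → take C=(9.0625,3.4994) (cross=27.996)
ex = (C−B)/|BC| = (0.8661,0.4999); ey = (-0.4999,0.8661)
P = B + -0.67·ex + 2.12·ey = (1.3599,1.5011)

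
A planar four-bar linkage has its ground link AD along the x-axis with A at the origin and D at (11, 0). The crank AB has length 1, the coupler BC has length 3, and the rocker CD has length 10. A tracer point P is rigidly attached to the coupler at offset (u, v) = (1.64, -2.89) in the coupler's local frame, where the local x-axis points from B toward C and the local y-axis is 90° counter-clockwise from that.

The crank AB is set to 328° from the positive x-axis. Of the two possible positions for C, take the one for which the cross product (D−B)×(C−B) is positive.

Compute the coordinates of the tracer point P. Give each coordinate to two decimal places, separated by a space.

A=(0,0), D=(11.00,0)
B = A + 1.00·(cos328°, sin328°) = (0.8480, -0.5299)
|BD| = 10.1658
circle(B,3.00) ∩ circle(D,10.00): a=0.6071, h=2.9379
  candidates: C₊=(1.3012,2.4357) cross=29.866; C₋=(1.6075,-3.4322) cross=-29.866
  mode + wants cross > 0 → take C=(1.3012,2.4357) (cross=29.866)
ex = (C−B)/|BC| = (0.1510,0.9885); ey = (-0.9885,0.1510)
P = B + 1.64·ex + -2.89·ey = (3.9526,0.6548)

3.95 0.65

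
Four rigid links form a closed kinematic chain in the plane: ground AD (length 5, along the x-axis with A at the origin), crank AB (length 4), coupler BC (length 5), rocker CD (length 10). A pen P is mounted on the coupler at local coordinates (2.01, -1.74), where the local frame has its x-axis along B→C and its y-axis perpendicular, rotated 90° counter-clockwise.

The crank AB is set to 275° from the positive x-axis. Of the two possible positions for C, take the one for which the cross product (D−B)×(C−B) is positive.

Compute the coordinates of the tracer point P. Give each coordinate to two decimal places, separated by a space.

A=(0,0), D=(5.00,0)
B = A + 4.00·(cos275°, sin275°) = (0.3486, -3.9848)
|BD| = 6.1248
circle(B,5.00) ∩ circle(D,10.00): a=-3.0602, h=3.9542
  candidates: C₊=(-4.5479,-2.9728) cross=24.219; C₋=(0.5972,-8.9786) cross=-24.219
  mode + wants cross > 0 → take C=(-4.5479,-2.9728) (cross=24.219)
ex = (C−B)/|BC| = (-0.9793,0.2024); ey = (-0.2024,-0.9793)
P = B + 2.01·ex + -1.74·ey = (-1.2676,-1.8740)

-1.27 -1.87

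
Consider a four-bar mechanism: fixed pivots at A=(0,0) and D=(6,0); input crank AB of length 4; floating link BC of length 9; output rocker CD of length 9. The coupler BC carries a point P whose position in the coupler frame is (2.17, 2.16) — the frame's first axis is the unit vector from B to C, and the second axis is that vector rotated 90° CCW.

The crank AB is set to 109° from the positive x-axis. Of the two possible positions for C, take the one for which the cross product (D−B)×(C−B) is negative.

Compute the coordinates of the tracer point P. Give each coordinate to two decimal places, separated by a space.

A=(0,0), D=(6.00,0)
B = A + 4.00·(cos109°, sin109°) = (-1.3023, 3.7821)
|BD| = 8.2236
circle(B,9.00) ∩ circle(D,9.00): a=4.1118, h=8.0058
  candidates: C₊=(6.0308,8.9999) cross=65.837; C₋=(-1.3331,-5.2179) cross=-65.837
  mode - wants cross < 0 → take C=(-1.3331,-5.2179) (cross=-65.837)
ex = (C−B)/|BC| = (-0.0034,-1.0000); ey = (1.0000,-0.0034)
P = B + 2.17·ex + 2.16·ey = (0.8503,1.6047)

0.85 1.60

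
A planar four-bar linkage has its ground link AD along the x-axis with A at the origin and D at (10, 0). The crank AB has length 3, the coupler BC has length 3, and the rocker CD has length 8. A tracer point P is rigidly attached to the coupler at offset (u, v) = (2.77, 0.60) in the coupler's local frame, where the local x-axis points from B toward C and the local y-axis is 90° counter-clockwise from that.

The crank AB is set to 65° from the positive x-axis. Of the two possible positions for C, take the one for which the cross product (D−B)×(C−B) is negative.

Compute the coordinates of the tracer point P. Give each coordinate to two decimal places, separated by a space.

A=(0,0), D=(10.00,0)
B = A + 3.00·(cos65°, sin65°) = (1.2679, 2.7189)
|BD| = 9.1456
circle(B,3.00) ∩ circle(D,8.00): a=1.5659, h=2.5589
  candidates: C₊=(3.5237,4.6966) cross=23.403; C₋=(2.0023,-0.1898) cross=-23.403
  mode - wants cross < 0 → take C=(2.0023,-0.1898) (cross=-23.403)
ex = (C−B)/|BC| = (0.2448,-0.9696); ey = (0.9696,0.2448)
P = B + 2.77·ex + 0.60·ey = (2.5277,0.1801)

2.53 0.18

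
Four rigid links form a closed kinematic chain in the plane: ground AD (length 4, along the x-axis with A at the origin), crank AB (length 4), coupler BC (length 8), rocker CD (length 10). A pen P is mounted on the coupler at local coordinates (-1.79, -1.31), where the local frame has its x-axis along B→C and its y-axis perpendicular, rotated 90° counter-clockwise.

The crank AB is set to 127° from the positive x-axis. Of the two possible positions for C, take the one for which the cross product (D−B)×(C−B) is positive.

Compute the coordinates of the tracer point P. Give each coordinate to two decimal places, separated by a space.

A=(0,0), D=(4.00,0)
B = A + 4.00·(cos127°, sin127°) = (-2.4073, 3.1945)
|BD| = 7.1595
circle(B,8.00) ∩ circle(D,10.00): a=1.0656, h=7.9287
  candidates: C₊=(2.0841,9.8148) cross=56.765; C₋=(-4.9914,-4.3766) cross=-56.765
  mode + wants cross > 0 → take C=(2.0841,9.8148) (cross=56.765)
ex = (C−B)/|BC| = (0.5614,0.8275); ey = (-0.8275,0.5614)
P = B + -1.79·ex + -1.31·ey = (-2.3282,0.9778)

-2.33 0.98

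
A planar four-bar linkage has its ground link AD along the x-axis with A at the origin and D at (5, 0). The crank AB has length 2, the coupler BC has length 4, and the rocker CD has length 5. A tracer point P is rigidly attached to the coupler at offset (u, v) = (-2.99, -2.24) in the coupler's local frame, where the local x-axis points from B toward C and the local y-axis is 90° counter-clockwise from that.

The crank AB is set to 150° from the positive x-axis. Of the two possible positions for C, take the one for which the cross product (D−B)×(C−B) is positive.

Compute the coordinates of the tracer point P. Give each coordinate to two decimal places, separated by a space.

A=(0,0), D=(5.00,0)
B = A + 2.00·(cos150°, sin150°) = (-1.7321, 1.0000)
|BD| = 6.8059
circle(B,4.00) ∩ circle(D,5.00): a=2.7418, h=2.9125
  candidates: C₊=(1.4079,3.4780) cross=19.822; C₋=(0.5520,-2.2837) cross=-19.822
  mode + wants cross > 0 → take C=(1.4079,3.4780) (cross=19.822)
ex = (C−B)/|BC| = (0.7850,0.6195); ey = (-0.6195,0.7850)
P = B + -2.99·ex + -2.24·ey = (-2.6915,-2.6107)

-2.69 -2.61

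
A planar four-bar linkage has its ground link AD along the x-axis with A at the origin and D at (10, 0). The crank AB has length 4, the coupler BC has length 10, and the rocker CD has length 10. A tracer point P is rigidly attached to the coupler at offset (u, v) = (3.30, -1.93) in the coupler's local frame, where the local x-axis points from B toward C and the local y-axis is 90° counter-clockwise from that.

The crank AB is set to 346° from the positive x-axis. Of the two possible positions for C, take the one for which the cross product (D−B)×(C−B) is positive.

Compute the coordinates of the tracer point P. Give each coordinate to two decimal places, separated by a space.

A=(0,0), D=(10.00,0)
B = A + 4.00·(cos346°, sin346°) = (3.8812, -0.9677)
|BD| = 6.1949
circle(B,10.00) ∩ circle(D,10.00): a=3.0974, h=9.5082
  candidates: C₊=(5.4553,8.9076) cross=58.902; C₋=(8.4258,-9.8753) cross=-58.902
  mode + wants cross > 0 → take C=(5.4553,8.9076) (cross=58.902)
ex = (C−B)/|BC| = (0.1574,0.9875); ey = (-0.9875,0.1574)
P = B + 3.30·ex + -1.93·ey = (6.3066,1.9874)

6.31 1.99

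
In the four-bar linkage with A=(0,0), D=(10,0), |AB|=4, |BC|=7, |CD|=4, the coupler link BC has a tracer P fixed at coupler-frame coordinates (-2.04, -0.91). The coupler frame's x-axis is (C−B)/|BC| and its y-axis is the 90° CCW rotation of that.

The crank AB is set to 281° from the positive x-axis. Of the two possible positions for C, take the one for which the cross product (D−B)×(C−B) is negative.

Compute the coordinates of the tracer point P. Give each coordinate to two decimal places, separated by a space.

A=(0,0), D=(10.00,0)
B = A + 4.00·(cos281°, sin281°) = (0.7632, -3.9265)
|BD| = 10.0367
circle(B,7.00) ∩ circle(D,4.00): a=6.6623, h=2.1479
  candidates: C₊=(6.0543,0.6566) cross=21.558; C₋=(7.7349,-3.2968) cross=-21.558
  mode - wants cross < 0 → take C=(7.7349,-3.2968) (cross=-21.558)
ex = (C−B)/|BC| = (0.9959,0.0900); ey = (-0.0900,0.9959)
P = B + -2.04·ex + -0.91·ey = (-1.1866,-5.0163)

-1.19 -5.02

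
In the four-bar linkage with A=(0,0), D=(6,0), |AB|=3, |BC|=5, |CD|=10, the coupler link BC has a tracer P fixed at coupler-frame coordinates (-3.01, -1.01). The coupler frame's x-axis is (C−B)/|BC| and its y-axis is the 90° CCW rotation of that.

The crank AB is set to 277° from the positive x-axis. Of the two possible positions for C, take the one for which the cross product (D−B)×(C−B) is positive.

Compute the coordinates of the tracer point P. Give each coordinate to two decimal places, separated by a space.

3.48 -3.58

A=(0,0), D=(6.00,0)
B = A + 3.00·(cos277°, sin277°) = (0.3656, -2.9776)
|BD| = 6.3728
circle(B,5.00) ∩ circle(D,10.00): a=-2.6980, h=4.2096
  candidates: C₊=(-3.9867,-0.5164) cross=26.827; C₋=(-0.0528,-7.9601) cross=-26.827
  mode + wants cross > 0 → take C=(-3.9867,-0.5164) (cross=26.827)
ex = (C−B)/|BC| = (-0.8705,0.4923); ey = (-0.4923,-0.8705)
P = B + -3.01·ex + -1.01·ey = (3.4828,-3.5802)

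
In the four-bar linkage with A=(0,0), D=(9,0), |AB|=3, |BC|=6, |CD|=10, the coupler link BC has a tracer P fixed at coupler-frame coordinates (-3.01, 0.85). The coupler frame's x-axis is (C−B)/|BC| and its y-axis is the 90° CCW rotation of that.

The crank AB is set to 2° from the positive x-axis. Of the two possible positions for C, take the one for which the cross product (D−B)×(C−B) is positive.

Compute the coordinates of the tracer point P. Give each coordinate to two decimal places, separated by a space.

3.33 -3.01

A=(0,0), D=(9.00,0)
B = A + 3.00·(cos2°, sin2°) = (2.9982, 0.1047)
|BD| = 6.0027
circle(B,6.00) ∩ circle(D,10.00): a=-2.3295, h=5.5293
  candidates: C₊=(0.7654,5.6738) cross=33.191; C₋=(0.5726,-5.3831) cross=-33.191
  mode + wants cross > 0 → take C=(0.7654,5.6738) (cross=33.191)
ex = (C−B)/|BC| = (-0.3721,0.9282); ey = (-0.9282,-0.3721)
P = B + -3.01·ex + 0.85·ey = (3.3293,-3.0054)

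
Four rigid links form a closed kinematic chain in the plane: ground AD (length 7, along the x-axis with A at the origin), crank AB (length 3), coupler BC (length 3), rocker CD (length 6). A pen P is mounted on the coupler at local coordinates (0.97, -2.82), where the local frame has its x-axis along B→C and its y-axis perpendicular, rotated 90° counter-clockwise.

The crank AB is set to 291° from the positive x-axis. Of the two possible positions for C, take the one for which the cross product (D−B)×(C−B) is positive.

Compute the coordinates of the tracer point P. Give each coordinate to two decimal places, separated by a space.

A=(0,0), D=(7.00,0)
B = A + 3.00·(cos291°, sin291°) = (1.0751, -2.8007)
|BD| = 6.5535
circle(B,3.00) ∩ circle(D,6.00): a=1.2168, h=2.7422
  candidates: C₊=(1.0033,0.1984) cross=17.971; C₋=(3.3471,-4.7599) cross=-17.971
  mode + wants cross > 0 → take C=(1.0033,0.1984) (cross=17.971)
ex = (C−B)/|BC| = (-0.0239,0.9997); ey = (-0.9997,-0.0239)
P = B + 0.97·ex + -2.82·ey = (3.8711,-1.7635)

3.87 -1.76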